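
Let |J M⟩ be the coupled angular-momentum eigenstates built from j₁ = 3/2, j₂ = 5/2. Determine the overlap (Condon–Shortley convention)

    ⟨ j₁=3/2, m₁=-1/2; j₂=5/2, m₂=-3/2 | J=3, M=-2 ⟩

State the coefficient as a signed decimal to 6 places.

j₁+j₂−J=1  J+j₁−j₂=2  J−j₁+j₂=4  j₁+j₂+J+1=8
(j₁±m₁, j₂±m₂, J±M) = (1,2,1,4,1,5)
P² = 48
sum k=0..1:
  [0] +1/12 = 1/12
  [1] −1/24 = -1/24
S = 1/24
C² = P²·S² = 1/12 ; C = +0.288675

+0.288675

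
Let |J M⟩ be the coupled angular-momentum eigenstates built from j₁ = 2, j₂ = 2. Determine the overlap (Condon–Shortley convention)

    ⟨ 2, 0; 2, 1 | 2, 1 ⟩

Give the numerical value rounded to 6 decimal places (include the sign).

√[5·2!2!2!/7! · 2!2!3!1!3!1!] = √(8/7)
  +(−1)^1/∏(1,1,1,2,1,0)! = -1/2  (running -1/2)
  +(−1)^2/∏(2,0,0,1,2,1)! = 1/4  (running -1/4)
⟨..|..⟩ = √(8/7)·(-1/4) = -0.267261

−√(1/14) ≈ -0.267261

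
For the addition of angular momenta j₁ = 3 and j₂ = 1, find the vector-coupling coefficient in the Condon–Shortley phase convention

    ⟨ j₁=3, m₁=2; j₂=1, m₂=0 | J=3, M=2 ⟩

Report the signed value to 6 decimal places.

+0.577350  (= +√(1/3))

j₁+j₂−J=1  J+j₁−j₂=5  J−j₁+j₂=1  j₁+j₂+J+1=8
(j₁±m₁, j₂±m₂, J±M) = (5,1,1,1,5,1)
P² = 300
sum k=0..1:
  [0] +1/24 = 1/24
  [1] −1/120 = -1/120
S = 1/30
C² = P²·S² = 1/3 ; C = +0.577350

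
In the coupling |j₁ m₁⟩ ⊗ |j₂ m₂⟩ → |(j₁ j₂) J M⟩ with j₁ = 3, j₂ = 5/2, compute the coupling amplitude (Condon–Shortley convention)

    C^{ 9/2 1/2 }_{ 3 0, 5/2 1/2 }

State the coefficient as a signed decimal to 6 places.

√[10·1!5!4!/11! · 3!3!3!2!5!4!] = √(69120/77)
  +(−1)^0/∏(0,1,3,3,2,1)! = 1/72  (running 1/72)
  +(−1)^1/∏(1,0,2,2,3,2)! = -1/48  (running -1/144)
⟨..|..⟩ = √(69120/77)·(-1/144) = -0.208063

-0.208063  (= −√(10/231))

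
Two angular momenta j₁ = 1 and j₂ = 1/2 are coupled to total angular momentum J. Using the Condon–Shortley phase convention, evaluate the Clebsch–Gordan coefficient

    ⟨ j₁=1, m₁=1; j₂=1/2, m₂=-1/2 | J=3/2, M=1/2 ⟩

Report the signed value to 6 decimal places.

j₁+j₂−J=0  J+j₁−j₂=2  J−j₁+j₂=1  j₁+j₂+J+1=4
(j₁±m₁, j₂±m₂, J±M) = (2,0,0,1,2,1)
P² = 4/3
sum k=0..0:
  [0] +1/2 = 1/2
S = 1/2
C² = P²·S² = 1/3 ; C = +0.577350

+√(1/3) ≈ +0.577350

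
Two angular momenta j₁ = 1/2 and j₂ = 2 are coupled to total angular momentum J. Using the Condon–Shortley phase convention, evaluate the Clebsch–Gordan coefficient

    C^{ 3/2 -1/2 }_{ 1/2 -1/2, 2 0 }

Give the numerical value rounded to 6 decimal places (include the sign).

triangle: 1!×0!×3!/5! = 6/120
(j±m)!: 0!×1!×2!×2!×1!×2! = 8
prefactor² = (2J+1)×Δ×N² = 8/5
  k=1: −1/(1!×0!×0!×1!×0!×2!) = -1/2
Σ = -1/2  ⇒  CG² = 8/5×(-1/2)² = 2/5
CG = −√(2/5) = -0.632456

-0.632456  (= −√(2/5))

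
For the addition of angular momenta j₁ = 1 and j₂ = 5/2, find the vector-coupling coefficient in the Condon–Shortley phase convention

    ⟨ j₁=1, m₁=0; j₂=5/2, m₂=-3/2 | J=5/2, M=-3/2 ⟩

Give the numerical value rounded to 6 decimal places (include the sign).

j₁+j₂−J=1  J+j₁−j₂=1  J−j₁+j₂=4  j₁+j₂+J+1=7
(j₁±m₁, j₂±m₂, J±M) = (1,1,1,4,1,4)
P² = 576/35
sum k=0..1:
  [0] +1/6 = 1/6
  [1] −1/24 = -1/24
S = 1/8
C² = P²·S² = 9/35 ; C = +0.507093

+√(9/35) = +0.507093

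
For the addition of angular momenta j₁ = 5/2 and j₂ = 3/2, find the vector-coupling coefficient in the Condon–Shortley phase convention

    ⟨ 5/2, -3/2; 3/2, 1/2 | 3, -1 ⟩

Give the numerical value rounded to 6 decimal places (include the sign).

-0.639010

√[7·1!4!2!/8! · 1!4!2!1!2!4!] = √(96/5)
  +(−1)^0/∏(0,1,4,2,0,0)! = 1/48  (running 1/48)
  +(−1)^1/∏(1,0,3,1,1,1)! = -1/6  (running -7/48)
⟨..|..⟩ = √(96/5)·(-7/48) = -0.639010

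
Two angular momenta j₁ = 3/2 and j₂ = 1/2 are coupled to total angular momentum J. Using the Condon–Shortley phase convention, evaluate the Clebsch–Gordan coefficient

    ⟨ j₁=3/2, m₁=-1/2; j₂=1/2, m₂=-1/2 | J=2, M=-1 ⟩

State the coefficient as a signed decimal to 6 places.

√[5·0!3!1!/5! · 1!2!0!1!1!3!] = √(3)
  +(−1)^0/∏(0,0,2,0,1,1)! = 1/2  (running 1/2)
⟨..|..⟩ = √(3)·(1/2) = +0.866025

+√(3/4) ≈ +0.866025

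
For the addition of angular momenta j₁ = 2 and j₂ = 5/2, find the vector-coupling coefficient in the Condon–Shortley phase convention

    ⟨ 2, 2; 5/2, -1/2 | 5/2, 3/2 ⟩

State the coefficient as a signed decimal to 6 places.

+√(27/70) = +0.621059

j₁+j₂−J=2  J+j₁−j₂=2  J−j₁+j₂=3  j₁+j₂+J+1=8
(j₁±m₁, j₂±m₂, J±M) = (4,0,2,3,4,1)
P² = 864/35
sum k=0..0:
  [0] +1/8 = 1/8
S = 1/8
C² = P²·S² = 27/70 ; C = +0.621059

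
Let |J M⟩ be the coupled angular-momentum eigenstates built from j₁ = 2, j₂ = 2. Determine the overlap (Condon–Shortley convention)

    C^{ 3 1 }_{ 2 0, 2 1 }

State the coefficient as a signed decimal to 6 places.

triangle: 1!×3!×3!/8! = 36/40320
(j±m)!: 2!×2!×3!×1!×4!×2! = 1152
prefactor² = (2J+1)×Δ×N² = 36/5
  k=0: +1/(0!×1!×2!×3!×1!×0!) = 1/12
  k=1: −1/(1!×0!×1!×2!×2!×1!) = -1/4
Σ = -1/6  ⇒  CG² = 36/5×(-1/6)² = 1/5
CG = −√(1/5) = -0.447214

-0.447214  (= −√(1/5))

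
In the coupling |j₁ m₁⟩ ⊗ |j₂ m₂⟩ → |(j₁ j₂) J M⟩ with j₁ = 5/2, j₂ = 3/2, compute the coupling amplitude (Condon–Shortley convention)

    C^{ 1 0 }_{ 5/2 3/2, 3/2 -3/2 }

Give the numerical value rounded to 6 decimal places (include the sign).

+√(1/5) ≈ +0.447214

triangle: 3!·2!·0!/6! = 12/720
(j±m)!: 4!·1!·0!·3!·1!·1! = 144
prefactor² = (2J+1)·Δ·N² = 36/5
  k=0: +1/(0!·3!·1!·0!·1!·0!) = 1/6
Σ = 1/6  ⇒  CG² = 36/5·1/6² = 1/5
CG = +√(1/5) = +0.447214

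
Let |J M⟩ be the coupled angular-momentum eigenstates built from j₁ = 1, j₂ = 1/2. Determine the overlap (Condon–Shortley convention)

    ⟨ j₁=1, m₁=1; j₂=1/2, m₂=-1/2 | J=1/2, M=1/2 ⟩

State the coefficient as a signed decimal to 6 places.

j₁+j₂−J=1  J+j₁−j₂=1  J−j₁+j₂=0  j₁+j₂+J+1=3
(j₁±m₁, j₂±m₂, J±M) = (2,0,0,1,1,0)
P² = 2/3
sum k=0..0:
  [0] +1/1 = 1
S = 1
C² = P²·S² = 2/3 ; C = +0.816497

+√(2/3) = +0.816497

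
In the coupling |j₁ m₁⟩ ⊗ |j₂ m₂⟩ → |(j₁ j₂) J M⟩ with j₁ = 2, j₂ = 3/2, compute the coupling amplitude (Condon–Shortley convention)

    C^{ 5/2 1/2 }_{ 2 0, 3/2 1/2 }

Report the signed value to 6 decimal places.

√[6·1!3!2!/7! · 2!2!2!1!3!2!] = √(48/35)
  +(−1)^0/∏(0,1,2,2,1,0)! = 1/4  (running 1/4)
  +(−1)^1/∏(1,0,1,1,2,1)! = -1/2  (running -1/4)
⟨..|..⟩ = √(48/35)·(-1/4) = -0.292770

−√(3/35) = -0.292770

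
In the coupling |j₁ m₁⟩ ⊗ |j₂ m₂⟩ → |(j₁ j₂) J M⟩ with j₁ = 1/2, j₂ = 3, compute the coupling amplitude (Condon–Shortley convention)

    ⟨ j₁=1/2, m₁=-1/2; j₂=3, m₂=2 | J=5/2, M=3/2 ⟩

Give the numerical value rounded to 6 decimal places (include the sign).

−√(5/7) = -0.845154

√[6·1!0!5!/7! · 0!1!5!1!4!1!] = √(2880/7)
  +(−1)^1/∏(1,0,0,4,0,1)! = -1/24  (running -1/24)
⟨..|..⟩ = √(2880/7)·(-1/24) = -0.845154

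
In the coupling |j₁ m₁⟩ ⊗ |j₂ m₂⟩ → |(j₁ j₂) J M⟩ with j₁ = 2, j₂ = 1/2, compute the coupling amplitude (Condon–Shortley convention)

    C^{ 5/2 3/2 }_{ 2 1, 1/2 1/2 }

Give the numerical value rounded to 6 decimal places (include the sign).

j₁+j₂−J=0  J+j₁−j₂=4  J−j₁+j₂=1  j₁+j₂+J+1=6
(j₁±m₁, j₂±m₂, J±M) = (3,1,1,0,4,1)
P² = 144/5
sum k=0..0:
  [0] +1/6 = 1/6
S = 1/6
C² = P²·S² = 4/5 ; C = +0.894427

+√(4/5) ≈ +0.894427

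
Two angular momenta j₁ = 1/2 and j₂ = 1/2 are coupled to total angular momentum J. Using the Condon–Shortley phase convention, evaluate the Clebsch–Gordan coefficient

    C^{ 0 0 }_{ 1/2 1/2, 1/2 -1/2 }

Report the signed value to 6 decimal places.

j₁+j₂−J=1  J+j₁−j₂=0  J−j₁+j₂=0  j₁+j₂+J+1=2
(j₁±m₁, j₂±m₂, J±M) = (1,0,0,1,0,0)
P² = 1/2
sum k=0..0:
  [0] +1/1 = 1
S = 1
C² = P²·S² = 1/2 ; C = +0.707107

+√(1/2) ≈ +0.707107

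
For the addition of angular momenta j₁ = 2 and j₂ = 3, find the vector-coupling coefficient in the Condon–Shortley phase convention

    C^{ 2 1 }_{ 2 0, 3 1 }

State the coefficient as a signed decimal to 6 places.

j₁+j₂−J=3  J+j₁−j₂=1  J−j₁+j₂=3  j₁+j₂+J+1=8
(j₁±m₁, j₂±m₂, J±M) = (2,2,4,2,3,1)
P² = 36/7
sum k=1..2:
  [1] −1/12 = -1/12
  [2] +1/4 = 1/4
S = 1/6
C² = P²·S² = 1/7 ; C = +0.377964

+0.377964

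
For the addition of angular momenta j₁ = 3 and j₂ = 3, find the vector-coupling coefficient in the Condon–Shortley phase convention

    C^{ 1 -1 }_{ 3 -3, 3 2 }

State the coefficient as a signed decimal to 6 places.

j₁+j₂−J=5  J+j₁−j₂=1  J−j₁+j₂=1  j₁+j₂+J+1=8
(j₁±m₁, j₂±m₂, J±M) = (0,6,5,1,0,2)
P² = 10800/7
sum k=5..5:
  [5] −1/120 = -1/120
S = -1/120
C² = P²·S² = 3/28 ; C = -0.327327

-0.327327  (= −√(3/28))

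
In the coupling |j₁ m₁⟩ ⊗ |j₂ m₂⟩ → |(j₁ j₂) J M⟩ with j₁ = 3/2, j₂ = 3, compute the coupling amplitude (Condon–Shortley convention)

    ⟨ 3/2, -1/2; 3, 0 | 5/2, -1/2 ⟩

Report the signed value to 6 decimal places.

-0.414039  (= −√(6/35))

√[6·2!1!4!/8! · 1!2!3!3!2!3!] = √(216/35)
  +(−1)^1/∏(1,1,1,2,0,2)! = -1/4  (running -1/4)
  +(−1)^2/∏(2,0,0,1,1,3)! = 1/12  (running -1/6)
⟨..|..⟩ = √(216/35)·(-1/6) = -0.414039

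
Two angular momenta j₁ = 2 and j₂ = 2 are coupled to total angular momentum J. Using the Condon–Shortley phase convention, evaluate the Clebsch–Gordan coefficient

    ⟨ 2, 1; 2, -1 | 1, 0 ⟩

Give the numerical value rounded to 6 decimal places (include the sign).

-0.316228  (= −√(1/10))

√[3·3!1!1!/6! · 3!1!1!3!1!1!] = √(9/10)
  +(−1)^0/∏(0,3,1,1,0,0)! = 1/6  (running 1/6)
  +(−1)^1/∏(1,2,0,0,1,1)! = -1/2  (running -1/3)
⟨..|..⟩ = √(9/10)·(-1/3) = -0.316228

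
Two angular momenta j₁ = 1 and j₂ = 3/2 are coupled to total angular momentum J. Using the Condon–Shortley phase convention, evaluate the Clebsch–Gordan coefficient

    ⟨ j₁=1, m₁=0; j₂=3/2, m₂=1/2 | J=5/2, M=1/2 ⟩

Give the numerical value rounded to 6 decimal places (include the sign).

j₁+j₂−J=0  J+j₁−j₂=2  J−j₁+j₂=3  j₁+j₂+J+1=6
(j₁±m₁, j₂±m₂, J±M) = (1,1,2,1,3,2)
P² = 12/5
sum k=0..0:
  [0] +1/2 = 1/2
S = 1/2
C² = P²·S² = 3/5 ; C = +0.774597

+0.774597  (= +√(3/5))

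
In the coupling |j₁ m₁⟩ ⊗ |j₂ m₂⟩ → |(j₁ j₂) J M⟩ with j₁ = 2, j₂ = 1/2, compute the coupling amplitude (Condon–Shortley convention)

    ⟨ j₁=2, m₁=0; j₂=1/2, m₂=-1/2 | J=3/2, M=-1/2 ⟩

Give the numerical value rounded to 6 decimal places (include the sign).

j₁+j₂−J=1  J+j₁−j₂=3  J−j₁+j₂=0  j₁+j₂+J+1=5
(j₁±m₁, j₂±m₂, J±M) = (2,2,0,1,1,2)
P² = 8/5
sum k=0..0:
  [0] +1/2 = 1/2
S = 1/2
C² = P²·S² = 2/5 ; C = +0.632456

+0.632456  (= +√(2/5))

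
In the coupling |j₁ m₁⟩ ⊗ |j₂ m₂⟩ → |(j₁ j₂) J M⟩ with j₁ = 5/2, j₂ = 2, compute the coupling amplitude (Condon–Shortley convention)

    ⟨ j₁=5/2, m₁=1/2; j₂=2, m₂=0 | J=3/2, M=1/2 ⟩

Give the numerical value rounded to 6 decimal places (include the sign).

−√(2/35) = -0.239046

√[4·3!2!1!/7! · 3!2!2!2!2!1!] = √(32/35)
  +(−1)^1/∏(1,2,1,1,1,0)! = -1/2  (running -1/2)
  +(−1)^2/∏(2,1,0,0,2,1)! = 1/4  (running -1/4)
⟨..|..⟩ = √(32/35)·(-1/4) = -0.239046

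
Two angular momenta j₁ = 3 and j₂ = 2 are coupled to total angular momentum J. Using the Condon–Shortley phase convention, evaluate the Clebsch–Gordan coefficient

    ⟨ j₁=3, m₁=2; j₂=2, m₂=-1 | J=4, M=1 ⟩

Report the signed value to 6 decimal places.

+√(7/20) ≈ +0.591608

√[9·1!5!3!/10! · 5!1!1!3!5!3!] = √(6480/7)
  +(−1)^0/∏(0,1,1,1,4,2)! = 1/48  (running 1/48)
  +(−1)^1/∏(1,0,0,0,5,3)! = -1/720  (running 7/360)
⟨..|..⟩ = √(6480/7)·(7/360) = +0.591608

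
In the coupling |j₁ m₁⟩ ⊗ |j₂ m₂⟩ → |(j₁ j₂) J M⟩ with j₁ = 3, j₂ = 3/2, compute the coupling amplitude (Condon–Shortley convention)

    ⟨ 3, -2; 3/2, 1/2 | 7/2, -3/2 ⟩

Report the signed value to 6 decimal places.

triangle: 1!*5!*2!/9! = 240/362880
(j±m)!: 1!*5!*2!*1!*2!*5! = 57600
prefactor² = (2J+1)*Δ*N² = 6400/21
  k=0: +1/(0!*1!*5!*2!*0!*0!) = 1/240
  k=1: −1/(1!*0!*4!*1!*1!*1!) = -1/24
Σ = -3/80  ⇒  CG² = 6400/21*(-3/80)² = 3/7
CG = −√(3/7) = -0.654654

-0.654654  (= −√(3/7))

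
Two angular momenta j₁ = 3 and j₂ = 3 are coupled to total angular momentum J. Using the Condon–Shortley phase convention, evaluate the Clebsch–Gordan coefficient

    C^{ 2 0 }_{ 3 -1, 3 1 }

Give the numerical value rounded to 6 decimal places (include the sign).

√[5·4!2!2!/9! · 2!4!4!2!2!2!] = √(256/21)
  +(−1)^2/∏(2,2,2,2,0,0)! = 1/16  (running 1/16)
  +(−1)^3/∏(3,1,1,1,1,1)! = -1/6  (running -5/48)
  +(−1)^4/∏(4,0,0,0,2,2)! = 1/96  (running -3/32)
⟨..|..⟩ = √(256/21)·(-3/32) = -0.327327

−√(3/28) ≈ -0.327327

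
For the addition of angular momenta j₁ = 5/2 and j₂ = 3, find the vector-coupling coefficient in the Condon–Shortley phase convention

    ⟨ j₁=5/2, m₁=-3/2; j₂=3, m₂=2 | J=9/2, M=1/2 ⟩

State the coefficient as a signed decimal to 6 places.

−√(361/1386) = -0.510355

j₁+j₂−J=1  J+j₁−j₂=4  J−j₁+j₂=5  j₁+j₂+J+1=11
(j₁±m₁, j₂±m₂, J±M) = (1,4,5,1,5,4)
P² = 460800/77
sum k=0..1:
  [0] +1/2880 = 1/2880
  [1] −1/144 = -1/144
S = -19/2880
C² = P²·S² = 361/1386 ; C = -0.510355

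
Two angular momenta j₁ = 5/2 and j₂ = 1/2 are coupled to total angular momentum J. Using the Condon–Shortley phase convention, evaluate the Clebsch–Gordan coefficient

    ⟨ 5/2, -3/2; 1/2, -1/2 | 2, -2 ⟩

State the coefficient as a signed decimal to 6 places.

+√(1/6) = +0.408248

triangle: 1!×4!×0!/6! = 24/720
(j±m)!: 1!×4!×0!×1!×0!×4! = 576
prefactor² = (2J+1)×Δ×N² = 96
  k=0: +1/(0!×1!×4!×0!×0!×0!) = 1/24
Σ = 1/24  ⇒  CG² = 96×1/24² = 1/6
CG = +√(1/6) = +0.408248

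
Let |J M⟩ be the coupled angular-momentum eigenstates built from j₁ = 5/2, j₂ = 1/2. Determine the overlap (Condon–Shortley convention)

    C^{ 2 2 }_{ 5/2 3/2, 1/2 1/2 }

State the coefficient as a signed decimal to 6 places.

−√(1/6) ≈ -0.408248

j₁+j₂−J=1  J+j₁−j₂=4  J−j₁+j₂=0  j₁+j₂+J+1=6
(j₁±m₁, j₂±m₂, J±M) = (4,1,1,0,4,0)
P² = 96
sum k=1..1:
  [1] −1/24 = -1/24
S = -1/24
C² = P²·S² = 1/6 ; C = -0.408248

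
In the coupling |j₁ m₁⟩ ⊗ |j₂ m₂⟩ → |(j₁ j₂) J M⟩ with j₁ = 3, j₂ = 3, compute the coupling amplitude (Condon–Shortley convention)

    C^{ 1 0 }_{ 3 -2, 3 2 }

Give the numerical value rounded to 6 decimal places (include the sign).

triangle: 5!×1!×1!/8! = 120/40320
(j±m)!: 1!×5!×5!×1!×1!×1! = 14400
prefactor² = (2J+1)×Δ×N² = 900/7
  k=4: +1/(4!×1!×1!×1!×0!×0!) = 1/24
  k=5: −1/(5!×0!×0!×0!×1!×1!) = -1/120
Σ = 1/30  ⇒  CG² = 900/7×1/30² = 1/7
CG = +√(1/7) = +0.377964

+√(1/7) = +0.377964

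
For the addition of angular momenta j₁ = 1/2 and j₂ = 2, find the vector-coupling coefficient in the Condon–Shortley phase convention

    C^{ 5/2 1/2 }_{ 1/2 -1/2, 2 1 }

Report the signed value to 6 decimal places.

+0.632456  (= +√(2/5))

triangle: 0!×1!×4!/6! = 24/720
(j±m)!: 0!×1!×3!×1!×3!×2! = 72
prefactor² = (2J+1)×Δ×N² = 72/5
  k=0: +1/(0!×0!×1!×3!×0!×1!) = 1/6
Σ = 1/6  ⇒  CG² = 72/5×1/6² = 2/5
CG = +√(2/5) = +0.632456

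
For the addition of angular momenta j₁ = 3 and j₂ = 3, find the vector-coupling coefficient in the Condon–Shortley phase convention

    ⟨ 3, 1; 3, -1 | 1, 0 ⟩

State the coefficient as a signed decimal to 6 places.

+0.188982  (= +√(1/28))

j₁+j₂−J=5  J+j₁−j₂=1  J−j₁+j₂=1  j₁+j₂+J+1=8
(j₁±m₁, j₂±m₂, J±M) = (4,2,2,4,1,1)
P² = 144/7
sum k=1..2:
  [1] −1/24 = -1/24
  [2] +1/12 = 1/12
S = 1/24
C² = P²·S² = 1/28 ; C = +0.188982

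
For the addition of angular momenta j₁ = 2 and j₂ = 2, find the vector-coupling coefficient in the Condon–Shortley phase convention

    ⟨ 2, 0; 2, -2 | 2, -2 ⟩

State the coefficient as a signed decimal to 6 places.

+√(2/7) = +0.534522

√[5·2!2!2!/7! · 2!2!0!4!0!4!] = √(128/7)
  +(−1)^0/∏(0,2,2,0,0,2)! = 1/8  (running 1/8)
⟨..|..⟩ = √(128/7)·(1/8) = +0.534522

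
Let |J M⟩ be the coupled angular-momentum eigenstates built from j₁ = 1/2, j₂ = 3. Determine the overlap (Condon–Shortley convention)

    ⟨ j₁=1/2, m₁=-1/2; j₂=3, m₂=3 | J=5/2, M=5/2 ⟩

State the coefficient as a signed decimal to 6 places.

-0.925820

j₁+j₂−J=1  J+j₁−j₂=0  J−j₁+j₂=5  j₁+j₂+J+1=7
(j₁±m₁, j₂±m₂, J±M) = (0,1,6,0,5,0)
P² = 86400/7
sum k=1..1:
  [1] −1/120 = -1/120
S = -1/120
C² = P²·S² = 6/7 ; C = -0.925820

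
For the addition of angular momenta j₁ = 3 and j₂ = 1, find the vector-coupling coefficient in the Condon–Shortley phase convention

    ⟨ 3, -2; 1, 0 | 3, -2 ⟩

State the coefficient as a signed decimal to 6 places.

-0.577350

j₁+j₂−J=1  J+j₁−j₂=5  J−j₁+j₂=1  j₁+j₂+J+1=8
(j₁±m₁, j₂±m₂, J±M) = (1,5,1,1,1,5)
P² = 300
sum k=0..1:
  [0] +1/120 = 1/120
  [1] −1/24 = -1/24
S = -1/30
C² = P²·S² = 1/3 ; C = -0.577350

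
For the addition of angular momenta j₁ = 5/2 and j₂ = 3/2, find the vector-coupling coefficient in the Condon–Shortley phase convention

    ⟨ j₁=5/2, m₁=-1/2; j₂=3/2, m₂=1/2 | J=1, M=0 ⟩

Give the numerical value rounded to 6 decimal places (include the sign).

+√(3/10) = +0.547723

√[3·3!2!0!/6! · 2!3!2!1!1!1!] = √(6/5)
  +(−1)^2/∏(2,1,1,0,1,0)! = 1/2  (running 1/2)
⟨..|..⟩ = √(6/5)·(1/2) = +0.547723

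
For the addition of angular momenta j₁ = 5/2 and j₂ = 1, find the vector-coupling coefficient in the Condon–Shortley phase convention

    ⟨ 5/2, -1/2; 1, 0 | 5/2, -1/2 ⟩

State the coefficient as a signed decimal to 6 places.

−√(1/35) = -0.169031

triangle: 1!*4!*1!/7! = 24/5040
(j±m)!: 2!*3!*1!*1!*2!*3! = 144
prefactor² = (2J+1)*Δ*N² = 144/35
  k=0: +1/(0!*1!*3!*1!*1!*0!) = 1/6
  k=1: −1/(1!*0!*2!*0!*2!*1!) = -1/4
Σ = -1/12  ⇒  CG² = 144/35*(-1/12)² = 1/35
CG = −√(1/35) = -0.169031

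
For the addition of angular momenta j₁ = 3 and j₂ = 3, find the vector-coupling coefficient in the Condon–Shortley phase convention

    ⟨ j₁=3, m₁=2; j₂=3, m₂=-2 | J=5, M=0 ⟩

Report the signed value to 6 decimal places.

triangle: 1!·5!·5!/12! = 14400/479001600
(j±m)!: 5!·1!·1!·5!·5!·5! = 207360000
prefactor² = (2J+1)·Δ·N² = 480000/7
  k=0: +1/(0!·1!·1!·1!·4!·4!) = 1/576
  k=1: −1/(1!·0!·0!·0!·5!·5!) = -1/14400
Σ = 1/600  ⇒  CG² = 480000/7·1/600² = 4/21
CG = +√(4/21) = +0.436436

+0.436436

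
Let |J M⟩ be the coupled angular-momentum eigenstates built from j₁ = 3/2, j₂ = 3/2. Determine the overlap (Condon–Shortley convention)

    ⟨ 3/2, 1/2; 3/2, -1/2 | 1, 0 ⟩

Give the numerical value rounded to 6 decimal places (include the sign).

-0.223607

triangle: 2!×1!×1!/5! = 2/120
(j±m)!: 2!×1!×1!×2!×1!×1! = 4
prefactor² = (2J+1)×Δ×N² = 1/5
  k=0: +1/(0!×2!×1!×1!×0!×0!) = 1/2
  k=1: −1/(1!×1!×0!×0!×1!×1!) = -1
Σ = -1/2  ⇒  CG² = 1/5×(-1/2)² = 1/20
CG = −√(1/20) = -0.223607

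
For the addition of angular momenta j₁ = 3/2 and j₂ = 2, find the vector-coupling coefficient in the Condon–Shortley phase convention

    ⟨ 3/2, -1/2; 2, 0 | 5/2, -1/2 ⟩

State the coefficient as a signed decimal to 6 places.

−√(3/35) = -0.292770

j₁+j₂−J=1  J+j₁−j₂=2  J−j₁+j₂=3  j₁+j₂+J+1=7
(j₁±m₁, j₂±m₂, J±M) = (1,2,2,2,2,3)
P² = 48/35
sum k=0..1:
  [0] +1/4 = 1/4
  [1] −1/2 = -1/2
S = -1/4
C² = P²·S² = 3/35 ; C = -0.292770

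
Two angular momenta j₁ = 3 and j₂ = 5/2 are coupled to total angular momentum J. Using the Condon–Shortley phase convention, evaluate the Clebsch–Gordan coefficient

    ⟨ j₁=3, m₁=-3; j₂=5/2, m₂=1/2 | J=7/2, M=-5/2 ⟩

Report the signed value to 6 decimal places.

triangle: 2!*4!*3!/10! = 288/3628800
(j±m)!: 0!*6!*3!*2!*1!*6! = 6220800
prefactor² = (2J+1)*Δ*N² = 27648/7
  k=2: +1/(2!*0!*4!*1!*0!*2!) = 1/96
Σ = 1/96  ⇒  CG² = 27648/7*1/96² = 3/7
CG = +√(3/7) = +0.654654

+√(3/7) ≈ +0.654654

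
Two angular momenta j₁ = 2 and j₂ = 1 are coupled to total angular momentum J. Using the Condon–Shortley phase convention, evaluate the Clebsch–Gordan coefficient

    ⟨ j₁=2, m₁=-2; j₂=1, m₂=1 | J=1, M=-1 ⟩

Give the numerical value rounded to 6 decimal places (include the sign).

j₁+j₂−J=2  J+j₁−j₂=2  J−j₁+j₂=0  j₁+j₂+J+1=5
(j₁±m₁, j₂±m₂, J±M) = (0,4,2,0,0,2)
P² = 48/5
sum k=2..2:
  [2] +1/4 = 1/4
S = 1/4
C² = P²·S² = 3/5 ; C = +0.774597

+√(3/5) ≈ +0.774597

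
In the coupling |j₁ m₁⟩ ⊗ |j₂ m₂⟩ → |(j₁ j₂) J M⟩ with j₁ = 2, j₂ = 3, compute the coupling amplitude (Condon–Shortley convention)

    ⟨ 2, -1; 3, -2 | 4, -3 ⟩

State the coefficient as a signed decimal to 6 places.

j₁+j₂−J=1  J+j₁−j₂=3  J−j₁+j₂=5  j₁+j₂+J+1=10
(j₁±m₁, j₂±m₂, J±M) = (1,3,1,5,1,7)
P² = 6480
sum k=0..1:
  [0] +1/144 = 1/144
  [1] −1/240 = -1/240
S = 1/360
C² = P²·S² = 1/20 ; C = +0.223607

+√(1/20) ≈ +0.223607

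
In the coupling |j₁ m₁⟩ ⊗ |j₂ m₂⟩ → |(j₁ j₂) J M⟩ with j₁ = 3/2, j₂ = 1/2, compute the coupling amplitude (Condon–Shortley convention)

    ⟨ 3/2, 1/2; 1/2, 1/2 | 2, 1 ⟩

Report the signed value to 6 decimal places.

+√(3/4) ≈ +0.866025

√[5·0!3!1!/5! · 2!1!1!0!3!1!] = √(3)
  +(−1)^0/∏(0,0,1,1,2,0)! = 1/2  (running 1/2)
⟨..|..⟩ = √(3)·(1/2) = +0.866025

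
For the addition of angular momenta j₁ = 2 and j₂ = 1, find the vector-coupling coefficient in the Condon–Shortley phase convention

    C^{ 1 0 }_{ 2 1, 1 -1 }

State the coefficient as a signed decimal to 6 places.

√[3·2!2!0!/5! · 3!1!0!2!1!1!] = √(6/5)
  +(−1)^0/∏(0,2,1,0,1,0)! = 1/2  (running 1/2)
⟨..|..⟩ = √(6/5)·(1/2) = +0.547723

+√(3/10) = +0.547723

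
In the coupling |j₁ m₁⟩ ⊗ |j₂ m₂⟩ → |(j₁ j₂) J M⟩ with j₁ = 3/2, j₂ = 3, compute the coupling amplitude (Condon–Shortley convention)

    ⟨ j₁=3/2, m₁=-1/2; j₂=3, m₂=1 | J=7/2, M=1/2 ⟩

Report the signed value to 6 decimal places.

j₁+j₂−J=1  J+j₁−j₂=2  J−j₁+j₂=5  j₁+j₂+J+1=9
(j₁±m₁, j₂±m₂, J±M) = (1,2,4,2,4,3)
P² = 512/7
sum k=0..1:
  [0] +1/48 = 1/48
  [1] −1/12 = -1/12
S = -1/16
C² = P²·S² = 2/7 ; C = -0.534522

−√(2/7) = -0.534522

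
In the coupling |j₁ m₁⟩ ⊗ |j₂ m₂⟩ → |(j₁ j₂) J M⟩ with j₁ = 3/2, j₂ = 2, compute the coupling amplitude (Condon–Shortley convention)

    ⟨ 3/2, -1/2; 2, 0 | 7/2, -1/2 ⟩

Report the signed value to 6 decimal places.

+0.717137

j₁+j₂−J=0  J+j₁−j₂=3  J−j₁+j₂=4  j₁+j₂+J+1=8
(j₁±m₁, j₂±m₂, J±M) = (1,2,2,2,3,4)
P² = 1152/35
sum k=0..0:
  [0] +1/8 = 1/8
S = 1/8
C² = P²·S² = 18/35 ; C = +0.717137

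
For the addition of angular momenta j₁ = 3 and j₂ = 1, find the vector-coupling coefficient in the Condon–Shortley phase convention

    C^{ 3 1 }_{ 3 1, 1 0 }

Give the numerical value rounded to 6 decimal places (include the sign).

+0.288675  (= +√(1/12))

j₁+j₂−J=1  J+j₁−j₂=5  J−j₁+j₂=1  j₁+j₂+J+1=8
(j₁±m₁, j₂±m₂, J±M) = (4,2,1,1,4,2)
P² = 48
sum k=0..1:
  [0] +1/12 = 1/12
  [1] −1/24 = -1/24
S = 1/24
C² = P²·S² = 1/12 ; C = +0.288675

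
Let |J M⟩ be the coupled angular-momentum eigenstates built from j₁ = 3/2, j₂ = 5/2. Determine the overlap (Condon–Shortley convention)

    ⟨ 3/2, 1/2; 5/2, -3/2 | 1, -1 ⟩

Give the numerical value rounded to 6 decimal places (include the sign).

triangle: 3!*0!*2!/6! = 12/720
(j±m)!: 2!*1!*1!*4!*0!*2! = 96
prefactor² = (2J+1)*Δ*N² = 24/5
  k=1: −1/(1!*2!*0!*0!*0!*2!) = -1/4
Σ = -1/4  ⇒  CG² = 24/5*(-1/4)² = 3/10
CG = −√(3/10) = -0.547723

-0.547723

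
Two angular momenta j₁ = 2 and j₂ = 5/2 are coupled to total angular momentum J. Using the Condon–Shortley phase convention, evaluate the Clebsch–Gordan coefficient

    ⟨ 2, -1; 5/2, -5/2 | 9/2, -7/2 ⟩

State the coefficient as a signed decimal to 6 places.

+√(4/9) = +0.666667

j₁+j₂−J=0  J+j₁−j₂=4  J−j₁+j₂=5  j₁+j₂+J+1=10
(j₁±m₁, j₂±m₂, J±M) = (1,3,0,5,1,8)
P² = 230400
sum k=0..0:
  [0] +1/720 = 1/720
S = 1/720
C² = P²·S² = 4/9 ; C = +0.666667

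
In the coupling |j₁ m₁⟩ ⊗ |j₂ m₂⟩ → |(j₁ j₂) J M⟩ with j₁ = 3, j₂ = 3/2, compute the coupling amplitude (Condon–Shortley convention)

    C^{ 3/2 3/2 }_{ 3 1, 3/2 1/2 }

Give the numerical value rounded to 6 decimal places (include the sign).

+√(4/35) = +0.338062

triangle: 3!·3!·0!/7! = 36/5040
(j±m)!: 4!·2!·2!·1!·3!·0! = 576
prefactor² = (2J+1)·Δ·N² = 576/35
  k=2: +1/(2!·1!·0!·0!·3!·0!) = 1/12
Σ = 1/12  ⇒  CG² = 576/35·1/12² = 4/35
CG = +√(4/35) = +0.338062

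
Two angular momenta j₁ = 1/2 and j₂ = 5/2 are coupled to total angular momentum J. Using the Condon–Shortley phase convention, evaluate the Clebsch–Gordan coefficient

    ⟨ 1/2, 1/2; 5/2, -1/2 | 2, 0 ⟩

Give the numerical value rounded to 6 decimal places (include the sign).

+√(1/2) = +0.707107

j₁+j₂−J=1  J+j₁−j₂=0  J−j₁+j₂=4  j₁+j₂+J+1=6
(j₁±m₁, j₂±m₂, J±M) = (1,0,2,3,2,2)
P² = 8
sum k=0..0:
  [0] +1/4 = 1/4
S = 1/4
C² = P²·S² = 1/2 ; C = +0.707107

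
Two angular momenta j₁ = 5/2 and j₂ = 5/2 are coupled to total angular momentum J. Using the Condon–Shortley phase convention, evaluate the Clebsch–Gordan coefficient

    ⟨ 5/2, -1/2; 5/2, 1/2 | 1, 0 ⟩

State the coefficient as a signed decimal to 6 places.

+0.119523

√[3·4!1!1!/7! · 2!3!3!2!1!1!] = √(72/35)
  +(−1)^2/∏(2,2,1,1,0,0)! = 1/4  (running 1/4)
  +(−1)^3/∏(3,1,0,0,1,1)! = -1/6  (running 1/12)
⟨..|..⟩ = √(72/35)·(1/12) = +0.119523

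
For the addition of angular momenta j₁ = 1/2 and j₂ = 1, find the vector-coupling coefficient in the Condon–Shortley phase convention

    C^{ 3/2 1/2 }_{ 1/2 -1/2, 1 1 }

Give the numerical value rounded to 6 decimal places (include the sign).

j₁+j₂−J=0  J+j₁−j₂=1  J−j₁+j₂=2  j₁+j₂+J+1=4
(j₁±m₁, j₂±m₂, J±M) = (0,1,2,0,2,1)
P² = 4/3
sum k=0..0:
  [0] +1/2 = 1/2
S = 1/2
C² = P²·S² = 1/3 ; C = +0.577350

+√(1/3) = +0.577350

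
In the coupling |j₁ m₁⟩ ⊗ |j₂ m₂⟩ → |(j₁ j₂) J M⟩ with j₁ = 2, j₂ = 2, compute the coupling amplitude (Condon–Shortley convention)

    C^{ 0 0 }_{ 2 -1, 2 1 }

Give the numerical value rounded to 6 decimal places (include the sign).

j₁+j₂−J=4  J+j₁−j₂=0  J−j₁+j₂=0  j₁+j₂+J+1=5
(j₁±m₁, j₂±m₂, J±M) = (1,3,3,1,0,0)
P² = 36/5
sum k=3..3:
  [3] −1/6 = -1/6
S = -1/6
C² = P²·S² = 1/5 ; C = -0.447214

-0.447214  (= −√(1/5))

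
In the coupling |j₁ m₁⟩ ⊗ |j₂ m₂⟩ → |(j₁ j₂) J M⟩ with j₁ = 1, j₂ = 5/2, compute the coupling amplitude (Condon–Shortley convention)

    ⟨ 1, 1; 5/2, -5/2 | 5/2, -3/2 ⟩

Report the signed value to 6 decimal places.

+0.534522  (= +√(2/7))

triangle: 1!*1!*4!/7! = 24/5040
(j±m)!: 2!*0!*0!*5!*1!*4! = 5760
prefactor² = (2J+1)*Δ*N² = 1152/7
  k=0: +1/(0!*1!*0!*0!*1!*4!) = 1/24
Σ = 1/24  ⇒  CG² = 1152/7*1/24² = 2/7
CG = +√(2/7) = +0.534522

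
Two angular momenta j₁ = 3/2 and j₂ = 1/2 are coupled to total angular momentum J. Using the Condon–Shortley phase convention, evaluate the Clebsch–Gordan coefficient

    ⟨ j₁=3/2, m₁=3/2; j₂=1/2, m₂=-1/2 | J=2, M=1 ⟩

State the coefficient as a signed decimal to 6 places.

triangle: 0!×3!×1!/5! = 6/120
(j±m)!: 3!×0!×0!×1!×3!×1! = 36
prefactor² = (2J+1)×Δ×N² = 9
  k=0: +1/(0!×0!×0!×0!×3!×1!) = 1/6
Σ = 1/6  ⇒  CG² = 9×1/6² = 1/4
CG = +√(1/4) = +0.500000

+√(1/4) ≈ +0.500000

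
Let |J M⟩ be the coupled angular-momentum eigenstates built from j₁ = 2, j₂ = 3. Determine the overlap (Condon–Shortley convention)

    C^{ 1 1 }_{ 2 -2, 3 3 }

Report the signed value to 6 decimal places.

+0.654654

√[3·4!0!2!/7! · 0!4!6!0!2!0!] = √(6912/7)
  +(−1)^4/∏(4,0,0,2,0,0)! = 1/48  (running 1/48)
⟨..|..⟩ = √(6912/7)·(1/48) = +0.654654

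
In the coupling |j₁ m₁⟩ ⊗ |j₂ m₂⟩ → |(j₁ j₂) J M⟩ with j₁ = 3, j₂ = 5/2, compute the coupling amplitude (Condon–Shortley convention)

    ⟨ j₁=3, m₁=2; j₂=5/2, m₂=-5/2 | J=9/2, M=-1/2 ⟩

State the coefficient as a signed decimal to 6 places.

+√(125/1386) ≈ +0.300312

triangle: 1!×5!×4!/11! = 2880/39916800
(j±m)!: 5!×1!×0!×5!×4!×5! = 41472000
prefactor² = (2J+1)×Δ×N² = 2304000/77
  k=0: +1/(0!×1!×1!×0!×4!×4!) = 1/576
Σ = 1/576  ⇒  CG² = 2304000/77×1/576² = 125/1386
CG = +√(125/1386) = +0.300312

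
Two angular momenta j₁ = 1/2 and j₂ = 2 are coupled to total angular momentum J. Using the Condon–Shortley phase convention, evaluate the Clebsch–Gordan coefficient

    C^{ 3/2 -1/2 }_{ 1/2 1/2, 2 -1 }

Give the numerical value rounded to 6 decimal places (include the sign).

+0.774597

j₁+j₂−J=1  J+j₁−j₂=0  J−j₁+j₂=3  j₁+j₂+J+1=5
(j₁±m₁, j₂±m₂, J±M) = (1,0,1,3,1,2)
P² = 12/5
sum k=0..0:
  [0] +1/2 = 1/2
S = 1/2
C² = P²·S² = 3/5 ; C = +0.774597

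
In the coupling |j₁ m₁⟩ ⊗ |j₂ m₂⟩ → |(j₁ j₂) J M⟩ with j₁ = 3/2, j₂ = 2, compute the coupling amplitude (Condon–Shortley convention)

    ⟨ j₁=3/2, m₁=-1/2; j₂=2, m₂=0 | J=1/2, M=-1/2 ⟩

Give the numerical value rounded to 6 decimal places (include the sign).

triangle: 3!*0!*1!/5! = 6/120
(j±m)!: 1!*2!*2!*2!*0!*1! = 8
prefactor² = (2J+1)*Δ*N² = 4/5
  k=2: +1/(2!*1!*0!*0!*0!*1!) = 1/2
Σ = 1/2  ⇒  CG² = 4/5*1/2² = 1/5
CG = +√(1/5) = +0.447214

+√(1/5) = +0.447214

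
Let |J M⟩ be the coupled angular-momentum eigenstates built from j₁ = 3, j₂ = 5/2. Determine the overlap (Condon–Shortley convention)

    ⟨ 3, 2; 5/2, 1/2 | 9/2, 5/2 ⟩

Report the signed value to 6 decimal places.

+0.497468

√[10·1!5!4!/11! · 5!1!3!2!7!2!] = √(115200/11)
  +(−1)^0/∏(0,1,1,3,4,1)! = 1/144  (running 1/144)
  +(−1)^1/∏(1,0,0,2,5,2)! = -1/480  (running 7/1440)
⟨..|..⟩ = √(115200/11)·(7/1440) = +0.497468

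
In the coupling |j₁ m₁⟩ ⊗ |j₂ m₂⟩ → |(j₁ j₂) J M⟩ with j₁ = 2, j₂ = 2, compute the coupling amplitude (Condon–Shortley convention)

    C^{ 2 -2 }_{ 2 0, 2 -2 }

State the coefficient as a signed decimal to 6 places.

triangle: 2!·2!·2!/7! = 8/5040
(j±m)!: 2!·2!·0!·4!·0!·4! = 2304
prefactor² = (2J+1)·Δ·N² = 128/7
  k=0: +1/(0!·2!·2!·0!·0!·2!) = 1/8
Σ = 1/8  ⇒  CG² = 128/7·1/8² = 2/7
CG = +√(2/7) = +0.534522

+0.534522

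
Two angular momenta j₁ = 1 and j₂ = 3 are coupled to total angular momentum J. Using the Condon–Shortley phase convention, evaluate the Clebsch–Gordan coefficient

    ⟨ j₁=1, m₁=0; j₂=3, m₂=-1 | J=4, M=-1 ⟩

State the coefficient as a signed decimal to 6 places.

√[9·0!2!6!/9! · 1!1!2!4!3!5!] = √(8640/7)
  +(−1)^0/∏(0,0,1,2,1,4)! = 1/48  (running 1/48)
⟨..|..⟩ = √(8640/7)·(1/48) = +0.731925

+0.731925  (= +√(15/28))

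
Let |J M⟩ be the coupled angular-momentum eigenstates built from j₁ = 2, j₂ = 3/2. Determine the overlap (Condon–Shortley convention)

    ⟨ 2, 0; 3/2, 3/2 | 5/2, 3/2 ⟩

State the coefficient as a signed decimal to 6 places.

-0.717137  (= −√(18/35))

j₁+j₂−J=1  J+j₁−j₂=3  J−j₁+j₂=2  j₁+j₂+J+1=7
(j₁±m₁, j₂±m₂, J±M) = (2,2,3,0,4,1)
P² = 288/35
sum k=1..1:
  [1] −1/4 = -1/4
S = -1/4
C² = P²·S² = 18/35 ; C = -0.717137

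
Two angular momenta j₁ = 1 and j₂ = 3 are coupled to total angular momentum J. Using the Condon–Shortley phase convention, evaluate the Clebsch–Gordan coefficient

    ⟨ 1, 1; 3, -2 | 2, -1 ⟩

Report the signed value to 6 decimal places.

+0.690066  (= +√(10/21))

√[5·2!0!4!/7! · 2!0!1!5!1!3!] = √(480/7)
  +(−1)^0/∏(0,2,0,1,0,3)! = 1/12  (running 1/12)
⟨..|..⟩ = √(480/7)·(1/12) = +0.690066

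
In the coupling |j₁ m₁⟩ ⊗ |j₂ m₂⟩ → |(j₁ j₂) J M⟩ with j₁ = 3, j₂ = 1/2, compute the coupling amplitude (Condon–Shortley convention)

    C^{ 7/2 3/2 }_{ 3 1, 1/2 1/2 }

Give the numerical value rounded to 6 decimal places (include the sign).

+0.845154  (= +√(5/7))

j₁+j₂−J=0  J+j₁−j₂=6  J−j₁+j₂=1  j₁+j₂+J+1=8
(j₁±m₁, j₂±m₂, J±M) = (4,2,1,0,5,2)
P² = 11520/7
sum k=0..0:
  [0] +1/48 = 1/48
S = 1/48
C² = P²·S² = 5/7 ; C = +0.845154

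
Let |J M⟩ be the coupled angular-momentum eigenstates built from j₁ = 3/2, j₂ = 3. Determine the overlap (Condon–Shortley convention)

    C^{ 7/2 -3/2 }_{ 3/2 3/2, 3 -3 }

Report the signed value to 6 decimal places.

j₁+j₂−J=1  J+j₁−j₂=2  J−j₁+j₂=5  j₁+j₂+J+1=9
(j₁±m₁, j₂±m₂, J±M) = (3,0,0,6,2,5)
P² = 38400/7
sum k=0..0:
  [0] +1/240 = 1/240
S = 1/240
C² = P²·S² = 2/21 ; C = +0.308607

+√(2/21) ≈ +0.308607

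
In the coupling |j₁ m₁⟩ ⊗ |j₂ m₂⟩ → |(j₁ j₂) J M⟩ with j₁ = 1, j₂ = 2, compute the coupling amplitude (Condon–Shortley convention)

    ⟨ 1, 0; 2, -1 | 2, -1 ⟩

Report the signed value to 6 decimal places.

triangle: 1!·1!·3!/6! = 6/720
(j±m)!: 1!·1!·1!·3!·1!·3! = 36
prefactor² = (2J+1)·Δ·N² = 3/2
  k=0: +1/(0!·1!·1!·1!·0!·2!) = 1/2
  k=1: −1/(1!·0!·0!·0!·1!·3!) = -1/6
Σ = 1/3  ⇒  CG² = 3/2·1/3² = 1/6
CG = +√(1/6) = +0.408248

+0.408248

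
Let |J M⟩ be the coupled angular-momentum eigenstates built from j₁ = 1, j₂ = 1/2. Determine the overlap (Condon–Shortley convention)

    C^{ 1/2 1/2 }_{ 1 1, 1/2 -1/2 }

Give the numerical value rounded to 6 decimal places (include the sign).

triangle: 1!×1!×0!/3! = 1/6
(j±m)!: 2!×0!×0!×1!×1!×0! = 2
prefactor² = (2J+1)×Δ×N² = 2/3
  k=0: +1/(0!×1!×0!×0!×1!×0!) = 1
Σ = 1  ⇒  CG² = 2/3×1² = 2/3
CG = +√(2/3) = +0.816497

+√(2/3) ≈ +0.816497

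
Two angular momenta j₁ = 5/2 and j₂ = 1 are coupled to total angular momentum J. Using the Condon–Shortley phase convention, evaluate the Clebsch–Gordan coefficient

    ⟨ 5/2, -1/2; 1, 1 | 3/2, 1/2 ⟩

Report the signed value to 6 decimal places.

triangle: 2!*3!*0!/6! = 12/720
(j±m)!: 2!*3!*2!*0!*2!*1! = 48
prefactor² = (2J+1)*Δ*N² = 16/5
  k=2: +1/(2!*0!*1!*0!*2!*0!) = 1/4
Σ = 1/4  ⇒  CG² = 16/5*1/4² = 1/5
CG = +√(1/5) = +0.447214

+√(1/5) = +0.447214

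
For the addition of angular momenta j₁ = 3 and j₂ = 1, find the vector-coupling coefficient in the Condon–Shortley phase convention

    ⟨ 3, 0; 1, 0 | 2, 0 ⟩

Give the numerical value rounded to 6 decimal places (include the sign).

−√(3/7) = -0.654654

√[5·2!4!0!/7! · 3!3!1!1!2!2!] = √(48/7)
  +(−1)^1/∏(1,1,2,0,2,0)! = -1/4  (running -1/4)
⟨..|..⟩ = √(48/7)·(-1/4) = -0.654654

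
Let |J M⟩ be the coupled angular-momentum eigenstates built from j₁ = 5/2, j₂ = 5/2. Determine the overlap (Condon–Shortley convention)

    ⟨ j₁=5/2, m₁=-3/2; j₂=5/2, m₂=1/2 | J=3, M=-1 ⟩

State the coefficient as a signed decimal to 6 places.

√[7·2!3!3!/9! · 1!4!3!2!2!4!] = √(96/5)
  +(−1)^1/∏(1,1,3,2,0,1)! = -1/12  (running -1/12)
  +(−1)^2/∏(2,0,2,1,1,2)! = 1/8  (running 1/24)
⟨..|..⟩ = √(96/5)·(1/24) = +0.182574

+0.182574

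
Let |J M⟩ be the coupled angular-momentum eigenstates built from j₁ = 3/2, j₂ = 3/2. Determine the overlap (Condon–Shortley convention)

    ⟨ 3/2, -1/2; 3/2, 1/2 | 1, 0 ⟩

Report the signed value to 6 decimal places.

−√(1/20) = -0.223607

j₁+j₂−J=2  J+j₁−j₂=1  J−j₁+j₂=1  j₁+j₂+J+1=5
(j₁±m₁, j₂±m₂, J±M) = (1,2,2,1,1,1)
P² = 1/5
sum k=1..2:
  [1] −1/1 = -1
  [2] +1/2 = 1/2
S = -1/2
C² = P²·S² = 1/20 ; C = -0.223607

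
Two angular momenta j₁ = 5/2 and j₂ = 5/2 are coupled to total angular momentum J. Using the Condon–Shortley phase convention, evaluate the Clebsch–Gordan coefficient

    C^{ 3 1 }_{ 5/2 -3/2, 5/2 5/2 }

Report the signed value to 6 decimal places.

√[7·2!3!3!/9! · 1!4!5!0!4!2!] = √(192)
  +(−1)^2/∏(2,0,2,3,1,0)! = 1/24  (running 1/24)
⟨..|..⟩ = √(192)·(1/24) = +0.577350

+√(1/3) ≈ +0.577350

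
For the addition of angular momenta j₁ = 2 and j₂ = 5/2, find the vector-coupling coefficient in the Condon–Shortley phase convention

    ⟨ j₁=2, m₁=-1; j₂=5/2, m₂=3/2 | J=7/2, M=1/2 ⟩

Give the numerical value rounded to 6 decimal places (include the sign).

j₁+j₂−J=1  J+j₁−j₂=3  J−j₁+j₂=4  j₁+j₂+J+1=9
(j₁±m₁, j₂±m₂, J±M) = (1,3,4,1,4,3)
P² = 2304/35
sum k=0..1:
  [0] +1/144 = 1/144
  [1] −1/12 = -1/12
S = -11/144
C² = P²·S² = 121/315 ; C = -0.619780

-0.619780  (= −√(121/315))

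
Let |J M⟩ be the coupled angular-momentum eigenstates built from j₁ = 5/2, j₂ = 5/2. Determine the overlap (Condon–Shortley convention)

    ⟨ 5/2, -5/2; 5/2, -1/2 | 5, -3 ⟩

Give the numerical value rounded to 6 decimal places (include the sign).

j₁+j₂−J=0  J+j₁−j₂=5  J−j₁+j₂=5  j₁+j₂+J+1=11
(j₁±m₁, j₂±m₂, J±M) = (0,5,2,3,2,8)
P² = 460800
sum k=0..0:
  [0] +1/1440 = 1/1440
S = 1/1440
C² = P²·S² = 2/9 ; C = +0.471405

+√(2/9) = +0.471405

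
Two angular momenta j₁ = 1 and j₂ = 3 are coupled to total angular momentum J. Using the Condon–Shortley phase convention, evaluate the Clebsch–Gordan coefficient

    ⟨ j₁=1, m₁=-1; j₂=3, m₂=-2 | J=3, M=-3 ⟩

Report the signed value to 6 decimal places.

-0.500000  (= −√(1/4))

triangle: 1!*1!*5!/8! = 120/40320
(j±m)!: 0!*2!*1!*5!*0!*6! = 172800
prefactor² = (2J+1)*Δ*N² = 3600
  k=1: −1/(1!*0!*1!*0!*0!*5!) = -1/120
Σ = -1/120  ⇒  CG² = 3600*(-1/120)² = 1/4
CG = −√(1/4) = -0.500000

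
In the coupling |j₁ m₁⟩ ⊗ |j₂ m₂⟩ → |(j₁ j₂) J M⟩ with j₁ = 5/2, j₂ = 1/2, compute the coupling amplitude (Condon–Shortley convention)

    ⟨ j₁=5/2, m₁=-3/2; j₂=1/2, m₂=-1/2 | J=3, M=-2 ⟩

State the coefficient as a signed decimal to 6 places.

+0.912871

triangle: 0!·5!·1!/7! = 120/5040
(j±m)!: 1!·4!·0!·1!·1!·5! = 2880
prefactor² = (2J+1)·Δ·N² = 480
  k=0: +1/(0!·0!·4!·0!·1!·1!) = 1/24
Σ = 1/24  ⇒  CG² = 480·1/24² = 5/6
CG = +√(5/6) = +0.912871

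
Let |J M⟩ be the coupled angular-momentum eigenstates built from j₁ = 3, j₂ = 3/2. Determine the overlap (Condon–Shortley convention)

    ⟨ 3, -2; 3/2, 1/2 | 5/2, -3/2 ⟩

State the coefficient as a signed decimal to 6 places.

+0.267261

triangle: 2!·4!·1!/8! = 48/40320
(j±m)!: 1!·5!·2!·1!·1!·4! = 5760
prefactor² = (2J+1)·Δ·N² = 288/7
  k=1: −1/(1!·1!·4!·1!·0!·0!) = -1/24
  k=2: +1/(2!·0!·3!·0!·1!·1!) = 1/12
Σ = 1/24  ⇒  CG² = 288/7·1/24² = 1/14
CG = +√(1/14) = +0.267261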